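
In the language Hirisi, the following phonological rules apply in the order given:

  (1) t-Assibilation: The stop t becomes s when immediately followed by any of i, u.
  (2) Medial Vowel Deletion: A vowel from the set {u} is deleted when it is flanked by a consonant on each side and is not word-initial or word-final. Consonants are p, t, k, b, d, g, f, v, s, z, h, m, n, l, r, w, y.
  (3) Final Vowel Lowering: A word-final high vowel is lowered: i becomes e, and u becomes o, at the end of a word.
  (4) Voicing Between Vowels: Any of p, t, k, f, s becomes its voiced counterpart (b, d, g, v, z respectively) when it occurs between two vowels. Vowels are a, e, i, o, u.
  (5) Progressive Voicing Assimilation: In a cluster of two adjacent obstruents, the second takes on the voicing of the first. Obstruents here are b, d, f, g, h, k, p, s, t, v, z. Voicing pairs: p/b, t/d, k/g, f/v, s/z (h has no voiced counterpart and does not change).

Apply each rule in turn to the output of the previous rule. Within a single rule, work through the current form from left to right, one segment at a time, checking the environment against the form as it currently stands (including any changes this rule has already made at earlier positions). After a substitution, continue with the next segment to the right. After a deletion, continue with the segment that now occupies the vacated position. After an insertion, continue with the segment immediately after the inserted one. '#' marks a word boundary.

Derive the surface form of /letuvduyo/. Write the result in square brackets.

[lesftyo]

(1) t-Assibilation: [letuvduyo] → [lesuvduyo]
(2) Medial Vowel Deletion: [lesuvduyo] → [lesvdyo]
(3) Final Vowel Lowering: no change — [lesvdyo]
(4) Voicing Between Vowels: no change — [lesvdyo]
(5) Progressive Voicing Assimilation: [lesvdyo] → [lesftyo]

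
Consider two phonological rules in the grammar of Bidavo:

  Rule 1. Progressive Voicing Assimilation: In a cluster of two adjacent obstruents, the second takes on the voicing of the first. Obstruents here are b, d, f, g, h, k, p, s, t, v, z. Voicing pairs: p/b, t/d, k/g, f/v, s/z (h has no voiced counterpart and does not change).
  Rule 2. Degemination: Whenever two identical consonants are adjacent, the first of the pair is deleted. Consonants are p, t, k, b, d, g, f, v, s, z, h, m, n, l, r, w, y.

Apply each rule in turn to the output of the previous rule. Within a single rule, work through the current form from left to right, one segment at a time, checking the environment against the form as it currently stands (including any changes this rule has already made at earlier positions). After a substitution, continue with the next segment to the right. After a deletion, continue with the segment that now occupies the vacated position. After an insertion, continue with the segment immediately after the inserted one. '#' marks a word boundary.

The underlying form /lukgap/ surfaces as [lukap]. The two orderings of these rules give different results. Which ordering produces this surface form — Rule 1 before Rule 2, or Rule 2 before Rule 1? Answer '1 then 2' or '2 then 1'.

1 then 2

Order 1 then 2:
  1 Progressive Voicing Assimilation: [lukgap] → [lukkap]
  2 Degemination: [lukkap] → [lukap]
  result: [lukap]
Order 2 then 1:
  2 Degemination: no change — [lukgap]
  1 Progressive Voicing Assimilation: [lukgap] → [lukkap]
  result: [lukkap]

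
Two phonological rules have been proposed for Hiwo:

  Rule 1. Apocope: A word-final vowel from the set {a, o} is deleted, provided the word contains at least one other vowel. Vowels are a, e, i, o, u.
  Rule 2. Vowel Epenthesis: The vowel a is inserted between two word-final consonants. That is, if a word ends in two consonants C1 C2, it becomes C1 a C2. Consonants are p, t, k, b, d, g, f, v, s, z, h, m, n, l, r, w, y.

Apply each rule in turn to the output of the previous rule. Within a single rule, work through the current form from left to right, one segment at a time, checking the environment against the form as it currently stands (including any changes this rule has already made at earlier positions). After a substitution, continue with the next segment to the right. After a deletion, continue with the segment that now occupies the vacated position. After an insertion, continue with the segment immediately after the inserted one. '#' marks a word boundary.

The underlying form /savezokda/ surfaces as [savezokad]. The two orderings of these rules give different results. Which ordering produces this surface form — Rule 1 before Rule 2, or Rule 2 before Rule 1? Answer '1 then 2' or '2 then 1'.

Order 1 then 2:
  1 Apocope: [savezokda] → [savezokd]
  2 Vowel Epenthesis: [savezokd] → [savezokad]
  result: [savezokad]
Order 2 then 1:
  2 Vowel Epenthesis: no change — [savezokda]
  1 Apocope: [savezokda] → [savezokd]
  result: [savezokd]

1 then 2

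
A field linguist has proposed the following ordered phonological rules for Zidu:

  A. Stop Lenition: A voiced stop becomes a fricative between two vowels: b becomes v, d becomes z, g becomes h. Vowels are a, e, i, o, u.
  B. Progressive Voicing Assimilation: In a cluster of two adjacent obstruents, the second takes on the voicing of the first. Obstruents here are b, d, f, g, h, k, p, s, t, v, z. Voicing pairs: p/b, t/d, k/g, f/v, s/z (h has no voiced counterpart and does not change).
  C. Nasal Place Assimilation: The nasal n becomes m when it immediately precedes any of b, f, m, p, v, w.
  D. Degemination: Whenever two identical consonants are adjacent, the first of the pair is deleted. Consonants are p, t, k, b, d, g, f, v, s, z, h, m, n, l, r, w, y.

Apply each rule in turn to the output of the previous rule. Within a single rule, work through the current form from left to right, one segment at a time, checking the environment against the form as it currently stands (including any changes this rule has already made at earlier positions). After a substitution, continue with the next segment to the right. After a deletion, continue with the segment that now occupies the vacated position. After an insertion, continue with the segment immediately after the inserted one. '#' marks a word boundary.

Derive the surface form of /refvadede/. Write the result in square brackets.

A Stop Lenition: [refvadede] → [refvazeze]
B Progressive Voicing Assimilation: [refvazeze] → [reffazeze]
C Nasal Place Assimilation: no change — [reffazeze]
D Degemination: [reffazeze] → [refazeze]

[refazeze]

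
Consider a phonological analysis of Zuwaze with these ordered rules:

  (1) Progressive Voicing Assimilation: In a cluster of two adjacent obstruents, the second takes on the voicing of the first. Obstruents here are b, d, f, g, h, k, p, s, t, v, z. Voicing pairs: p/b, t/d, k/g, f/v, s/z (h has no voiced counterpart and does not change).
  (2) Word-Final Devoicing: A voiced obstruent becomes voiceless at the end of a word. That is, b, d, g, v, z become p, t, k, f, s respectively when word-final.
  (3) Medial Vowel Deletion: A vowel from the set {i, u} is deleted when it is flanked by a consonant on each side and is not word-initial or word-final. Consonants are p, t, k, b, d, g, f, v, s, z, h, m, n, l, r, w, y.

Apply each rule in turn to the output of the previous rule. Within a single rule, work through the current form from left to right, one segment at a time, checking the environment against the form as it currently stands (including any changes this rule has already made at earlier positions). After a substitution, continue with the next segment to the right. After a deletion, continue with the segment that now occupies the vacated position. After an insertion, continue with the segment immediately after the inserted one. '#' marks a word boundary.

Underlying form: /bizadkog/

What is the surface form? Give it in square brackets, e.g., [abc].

(1) Progressive Voicing Assimilation: [bizadkog] → [bizadgog]
(2) Word-Final Devoicing: [bizadgog] → [bizadgok]
(3) Medial Vowel Deletion: [bizadgok] → [bzadgok]

[bzadgok]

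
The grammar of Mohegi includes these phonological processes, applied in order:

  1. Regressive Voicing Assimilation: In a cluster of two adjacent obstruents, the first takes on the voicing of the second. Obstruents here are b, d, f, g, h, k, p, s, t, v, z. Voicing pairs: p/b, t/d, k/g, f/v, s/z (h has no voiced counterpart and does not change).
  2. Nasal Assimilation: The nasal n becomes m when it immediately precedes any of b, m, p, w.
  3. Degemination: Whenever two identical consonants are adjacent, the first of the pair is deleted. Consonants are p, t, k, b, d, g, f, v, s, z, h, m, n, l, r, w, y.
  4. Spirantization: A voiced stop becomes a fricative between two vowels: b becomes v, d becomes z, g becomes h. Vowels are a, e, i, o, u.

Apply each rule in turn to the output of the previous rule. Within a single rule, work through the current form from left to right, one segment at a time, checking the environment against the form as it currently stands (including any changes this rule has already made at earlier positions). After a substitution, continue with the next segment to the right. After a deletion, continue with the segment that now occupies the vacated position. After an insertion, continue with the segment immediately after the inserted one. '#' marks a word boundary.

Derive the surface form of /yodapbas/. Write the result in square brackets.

1 Regressive Voicing Assimilation: [yodapbas] → [yodabbas]
2 Nasal Assimilation: no change — [yodabbas]
3 Degemination: [yodabbas] → [yodabas]
4 Spirantization: [yodabas] → [yozavas]

[yozavas]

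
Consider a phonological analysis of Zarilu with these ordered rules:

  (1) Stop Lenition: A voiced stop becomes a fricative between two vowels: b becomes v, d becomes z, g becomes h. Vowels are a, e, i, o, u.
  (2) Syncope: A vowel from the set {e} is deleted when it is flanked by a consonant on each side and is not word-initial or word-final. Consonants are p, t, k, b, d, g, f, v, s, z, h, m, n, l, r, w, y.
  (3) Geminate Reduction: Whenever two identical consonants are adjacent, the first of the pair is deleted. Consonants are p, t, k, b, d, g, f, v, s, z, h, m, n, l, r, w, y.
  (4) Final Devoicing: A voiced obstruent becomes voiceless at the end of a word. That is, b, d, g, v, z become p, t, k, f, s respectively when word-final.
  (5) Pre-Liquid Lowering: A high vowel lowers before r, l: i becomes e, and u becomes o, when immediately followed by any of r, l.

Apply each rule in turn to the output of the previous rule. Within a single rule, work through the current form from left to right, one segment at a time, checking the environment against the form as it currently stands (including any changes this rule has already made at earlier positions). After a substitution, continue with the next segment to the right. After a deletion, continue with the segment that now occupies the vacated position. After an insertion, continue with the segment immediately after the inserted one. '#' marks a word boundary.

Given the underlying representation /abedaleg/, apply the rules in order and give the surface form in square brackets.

(1) Stop Lenition: [abedaleg] → [avezaleg]
(2) Syncope: [avezaleg] → [avzalg]
(3) Geminate Reduction: no change — [avzalg]
(4) Final Devoicing: [avzalg] → [avzalk]
(5) Pre-Liquid Lowering: no change — [avzalk]

[avzalk]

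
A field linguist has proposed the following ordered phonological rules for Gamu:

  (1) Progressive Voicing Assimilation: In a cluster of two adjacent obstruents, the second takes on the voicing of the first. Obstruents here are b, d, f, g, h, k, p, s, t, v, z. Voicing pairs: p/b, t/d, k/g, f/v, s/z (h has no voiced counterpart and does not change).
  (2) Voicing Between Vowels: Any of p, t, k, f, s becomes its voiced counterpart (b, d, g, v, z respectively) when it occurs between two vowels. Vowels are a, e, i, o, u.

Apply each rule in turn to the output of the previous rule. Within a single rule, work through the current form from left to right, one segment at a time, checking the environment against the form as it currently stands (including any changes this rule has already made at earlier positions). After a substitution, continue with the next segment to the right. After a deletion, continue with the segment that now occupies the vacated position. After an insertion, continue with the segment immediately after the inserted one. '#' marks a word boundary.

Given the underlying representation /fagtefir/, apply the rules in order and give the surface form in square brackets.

(1) Progressive Voicing Assimilation: [fagtefir] → [fagdefir]
(2) Voicing Between Vowels: [fagdefir] → [fagdevir]

[fagdevir]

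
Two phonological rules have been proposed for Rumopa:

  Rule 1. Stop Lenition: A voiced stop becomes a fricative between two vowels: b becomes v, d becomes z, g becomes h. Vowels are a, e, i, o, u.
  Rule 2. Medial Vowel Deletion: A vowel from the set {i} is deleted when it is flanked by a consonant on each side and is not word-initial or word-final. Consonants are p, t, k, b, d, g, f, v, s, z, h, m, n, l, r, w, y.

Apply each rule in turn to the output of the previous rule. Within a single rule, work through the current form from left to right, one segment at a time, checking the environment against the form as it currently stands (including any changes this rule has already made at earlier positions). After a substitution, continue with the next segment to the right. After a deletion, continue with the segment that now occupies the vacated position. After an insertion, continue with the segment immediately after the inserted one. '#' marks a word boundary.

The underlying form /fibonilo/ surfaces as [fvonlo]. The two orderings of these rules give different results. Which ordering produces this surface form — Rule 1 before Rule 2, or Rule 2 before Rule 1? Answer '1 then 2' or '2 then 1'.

Order 1 then 2:
  1 Stop Lenition: [fibonilo] → [fivonilo]
  2 Medial Vowel Deletion: [fivonilo] → [fvonlo]
  result: [fvonlo]
Order 2 then 1:
  2 Medial Vowel Deletion: [fibonilo] → [fbonlo]
  1 Stop Lenition: no change — [fbonlo]
  result: [fbonlo]

1 then 2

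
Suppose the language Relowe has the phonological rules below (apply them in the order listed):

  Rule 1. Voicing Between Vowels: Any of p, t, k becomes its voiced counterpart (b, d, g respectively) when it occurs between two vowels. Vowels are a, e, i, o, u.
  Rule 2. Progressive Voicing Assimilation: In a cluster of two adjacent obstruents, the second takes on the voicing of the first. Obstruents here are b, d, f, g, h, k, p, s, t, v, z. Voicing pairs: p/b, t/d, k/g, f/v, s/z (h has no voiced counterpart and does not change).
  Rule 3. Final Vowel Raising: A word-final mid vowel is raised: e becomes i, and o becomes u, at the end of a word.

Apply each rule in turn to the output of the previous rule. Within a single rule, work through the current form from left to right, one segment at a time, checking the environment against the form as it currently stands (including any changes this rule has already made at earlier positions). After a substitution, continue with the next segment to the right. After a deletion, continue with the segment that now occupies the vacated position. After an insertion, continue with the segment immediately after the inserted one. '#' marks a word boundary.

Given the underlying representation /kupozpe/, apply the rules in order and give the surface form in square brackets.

[kubozbi]

Rule 1 Voicing Between Vowels: [kupozpe] → [kubozpe]
Rule 2 Progressive Voicing Assimilation: [kubozpe] → [kubozbe]
Rule 3 Final Vowel Raising: [kubozbe] → [kubozbi]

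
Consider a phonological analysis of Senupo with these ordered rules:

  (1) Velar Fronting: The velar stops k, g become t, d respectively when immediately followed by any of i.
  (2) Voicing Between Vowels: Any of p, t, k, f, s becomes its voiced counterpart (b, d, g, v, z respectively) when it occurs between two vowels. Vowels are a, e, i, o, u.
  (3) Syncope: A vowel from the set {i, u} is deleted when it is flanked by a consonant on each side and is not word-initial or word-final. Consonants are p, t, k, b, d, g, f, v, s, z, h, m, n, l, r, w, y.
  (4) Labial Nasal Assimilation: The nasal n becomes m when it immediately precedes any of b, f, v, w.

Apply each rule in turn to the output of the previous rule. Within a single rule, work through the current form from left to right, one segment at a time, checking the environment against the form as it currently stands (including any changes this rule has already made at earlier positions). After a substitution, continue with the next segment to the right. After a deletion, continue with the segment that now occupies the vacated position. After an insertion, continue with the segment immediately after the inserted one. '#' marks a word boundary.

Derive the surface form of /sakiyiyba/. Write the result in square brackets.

(1) Velar Fronting: [sakiyiyba] → [satiyiyba]
(2) Voicing Between Vowels: [satiyiyba] → [sadiyiyba]
(3) Syncope: [sadiyiyba] → [sadyyba]
(4) Labial Nasal Assimilation: no change — [sadyyba]

[sadyyba]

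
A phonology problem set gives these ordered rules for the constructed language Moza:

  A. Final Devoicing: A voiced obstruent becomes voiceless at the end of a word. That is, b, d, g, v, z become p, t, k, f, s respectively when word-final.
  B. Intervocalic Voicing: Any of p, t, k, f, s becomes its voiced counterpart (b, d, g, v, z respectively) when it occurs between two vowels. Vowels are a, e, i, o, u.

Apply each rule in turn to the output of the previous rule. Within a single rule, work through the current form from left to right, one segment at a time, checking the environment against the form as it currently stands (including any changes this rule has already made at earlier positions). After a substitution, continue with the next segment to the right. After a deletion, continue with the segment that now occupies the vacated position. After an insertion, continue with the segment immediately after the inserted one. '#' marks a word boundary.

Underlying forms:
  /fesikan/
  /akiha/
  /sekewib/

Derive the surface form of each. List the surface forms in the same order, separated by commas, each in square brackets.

[fezigan], [agiha], [segewip]

/fesikan/:
  A Final Devoicing: no change — [fesikan]
  B Intervocalic Voicing: [fesikan] → [fezigan]
/akiha/:
  A Final Devoicing: no change — [akiha]
  B Intervocalic Voicing: [akiha] → [agiha]
/sekewib/:
  A Final Devoicing: [sekewib] → [sekewip]
  B Intervocalic Voicing: [sekewip] → [segewip]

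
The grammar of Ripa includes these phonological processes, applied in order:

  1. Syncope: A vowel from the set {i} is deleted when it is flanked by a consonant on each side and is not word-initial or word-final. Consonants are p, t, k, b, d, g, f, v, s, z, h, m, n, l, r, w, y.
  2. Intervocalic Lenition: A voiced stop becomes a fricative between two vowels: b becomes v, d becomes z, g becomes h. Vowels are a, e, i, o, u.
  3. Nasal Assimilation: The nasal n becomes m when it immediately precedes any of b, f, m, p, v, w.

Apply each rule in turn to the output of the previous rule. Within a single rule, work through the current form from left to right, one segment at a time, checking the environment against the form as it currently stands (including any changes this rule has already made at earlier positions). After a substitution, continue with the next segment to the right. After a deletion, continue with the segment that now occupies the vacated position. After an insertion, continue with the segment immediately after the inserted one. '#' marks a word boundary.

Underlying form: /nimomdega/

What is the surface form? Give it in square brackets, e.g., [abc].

[mmomdeha]

1 Syncope: [nimomdega] → [nmomdega]
2 Intervocalic Lenition: [nmomdega] → [nmomdeha]
3 Nasal Assimilation: [nmomdeha] → [mmomdeha]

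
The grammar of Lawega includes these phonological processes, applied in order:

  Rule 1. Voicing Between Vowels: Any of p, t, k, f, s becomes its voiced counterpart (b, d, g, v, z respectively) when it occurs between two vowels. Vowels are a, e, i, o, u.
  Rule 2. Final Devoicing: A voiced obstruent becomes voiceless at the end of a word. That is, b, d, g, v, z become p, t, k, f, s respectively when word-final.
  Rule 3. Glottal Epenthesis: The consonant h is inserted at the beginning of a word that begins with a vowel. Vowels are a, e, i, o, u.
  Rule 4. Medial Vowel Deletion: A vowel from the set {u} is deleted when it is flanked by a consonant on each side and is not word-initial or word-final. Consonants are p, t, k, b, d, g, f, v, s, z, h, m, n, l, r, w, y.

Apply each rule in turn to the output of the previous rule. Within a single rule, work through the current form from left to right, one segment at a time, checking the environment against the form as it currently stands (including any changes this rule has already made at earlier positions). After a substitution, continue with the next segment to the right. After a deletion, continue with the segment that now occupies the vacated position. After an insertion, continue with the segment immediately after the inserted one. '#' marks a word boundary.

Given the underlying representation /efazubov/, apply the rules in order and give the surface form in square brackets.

Rule 1 Voicing Between Vowels: [efazubov] → [evazubov]
Rule 2 Final Devoicing: [evazubov] → [evazubof]
Rule 3 Glottal Epenthesis: [evazubof] → [hevazubof]
Rule 4 Medial Vowel Deletion: [hevazubof] → [hevazbof]

[hevazbof]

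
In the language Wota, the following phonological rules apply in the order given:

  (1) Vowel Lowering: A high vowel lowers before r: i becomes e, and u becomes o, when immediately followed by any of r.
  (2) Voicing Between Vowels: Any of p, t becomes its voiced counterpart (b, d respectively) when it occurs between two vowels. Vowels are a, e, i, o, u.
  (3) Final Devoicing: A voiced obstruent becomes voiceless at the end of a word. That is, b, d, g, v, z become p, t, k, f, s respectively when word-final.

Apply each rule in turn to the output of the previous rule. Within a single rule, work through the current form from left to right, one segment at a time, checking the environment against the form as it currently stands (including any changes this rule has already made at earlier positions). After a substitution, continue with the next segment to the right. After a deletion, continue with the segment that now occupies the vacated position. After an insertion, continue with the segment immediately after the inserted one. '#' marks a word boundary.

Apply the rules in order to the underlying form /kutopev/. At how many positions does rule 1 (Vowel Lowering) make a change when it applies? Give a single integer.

0

(1) Vowel Lowering: no change — [kutopev]
(2) Voicing Between Vowels: [kutopev] → [kudobev]
(3) Final Devoicing: [kudobev] → [kudobef]
Rule 1 changed 0 position(s).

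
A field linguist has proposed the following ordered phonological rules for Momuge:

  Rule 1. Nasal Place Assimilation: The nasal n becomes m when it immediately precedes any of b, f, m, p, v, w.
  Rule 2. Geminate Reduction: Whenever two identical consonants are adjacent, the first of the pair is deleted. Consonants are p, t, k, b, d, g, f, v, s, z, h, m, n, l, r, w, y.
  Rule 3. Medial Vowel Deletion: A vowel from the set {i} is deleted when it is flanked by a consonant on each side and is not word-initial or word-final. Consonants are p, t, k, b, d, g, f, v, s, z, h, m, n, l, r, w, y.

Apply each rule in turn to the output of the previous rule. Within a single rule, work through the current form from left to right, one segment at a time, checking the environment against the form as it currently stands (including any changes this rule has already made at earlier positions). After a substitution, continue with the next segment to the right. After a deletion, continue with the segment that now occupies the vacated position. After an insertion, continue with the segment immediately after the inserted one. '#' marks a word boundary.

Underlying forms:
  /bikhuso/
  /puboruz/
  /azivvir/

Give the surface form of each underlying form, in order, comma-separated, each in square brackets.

[bkhuso], [puboruz], [azvr]

/bikhuso/:
  Rule 1 Nasal Place Assimilation: no change — [bikhuso]
  Rule 2 Geminate Reduction: no change — [bikhuso]
  Rule 3 Medial Vowel Deletion: [bikhuso] → [bkhuso]
/puboruz/:
  Rule 1 Nasal Place Assimilation: no change — [puboruz]
  Rule 2 Geminate Reduction: no change — [puboruz]
  Rule 3 Medial Vowel Deletion: no change — [puboruz]
/azivvir/:
  Rule 1 Nasal Place Assimilation: no change — [azivvir]
  Rule 2 Geminate Reduction: [azivvir] → [azivir]
  Rule 3 Medial Vowel Deletion: [azivir] → [azvr]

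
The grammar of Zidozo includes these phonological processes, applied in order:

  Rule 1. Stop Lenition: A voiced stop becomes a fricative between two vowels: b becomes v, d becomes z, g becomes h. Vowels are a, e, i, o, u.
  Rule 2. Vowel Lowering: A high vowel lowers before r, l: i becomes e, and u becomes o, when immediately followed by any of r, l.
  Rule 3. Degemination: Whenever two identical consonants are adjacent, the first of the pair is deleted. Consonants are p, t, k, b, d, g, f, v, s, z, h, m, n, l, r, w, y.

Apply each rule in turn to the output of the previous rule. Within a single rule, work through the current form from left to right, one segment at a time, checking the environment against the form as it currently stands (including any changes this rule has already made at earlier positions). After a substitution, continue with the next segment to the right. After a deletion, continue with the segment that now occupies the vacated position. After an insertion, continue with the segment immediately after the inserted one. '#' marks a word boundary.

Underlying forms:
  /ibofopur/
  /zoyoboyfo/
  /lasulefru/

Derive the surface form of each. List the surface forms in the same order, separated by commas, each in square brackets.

[ivofopor], [zoyovoyfo], [lasolefru]

/ibofopur/:
  Rule 1 Stop Lenition: [ibofopur] → [ivofopur]
  Rule 2 Vowel Lowering: [ivofopur] → [ivofopor]
  Rule 3 Degemination: no change — [ivofopor]
/zoyoboyfo/:
  Rule 1 Stop Lenition: [zoyoboyfo] → [zoyovoyfo]
  Rule 2 Vowel Lowering: no change — [zoyovoyfo]
  Rule 3 Degemination: no change — [zoyovoyfo]
/lasulefru/:
  Rule 1 Stop Lenition: no change — [lasulefru]
  Rule 2 Vowel Lowering: [lasulefru] → [lasolefru]
  Rule 3 Degemination: no change — [lasolefru]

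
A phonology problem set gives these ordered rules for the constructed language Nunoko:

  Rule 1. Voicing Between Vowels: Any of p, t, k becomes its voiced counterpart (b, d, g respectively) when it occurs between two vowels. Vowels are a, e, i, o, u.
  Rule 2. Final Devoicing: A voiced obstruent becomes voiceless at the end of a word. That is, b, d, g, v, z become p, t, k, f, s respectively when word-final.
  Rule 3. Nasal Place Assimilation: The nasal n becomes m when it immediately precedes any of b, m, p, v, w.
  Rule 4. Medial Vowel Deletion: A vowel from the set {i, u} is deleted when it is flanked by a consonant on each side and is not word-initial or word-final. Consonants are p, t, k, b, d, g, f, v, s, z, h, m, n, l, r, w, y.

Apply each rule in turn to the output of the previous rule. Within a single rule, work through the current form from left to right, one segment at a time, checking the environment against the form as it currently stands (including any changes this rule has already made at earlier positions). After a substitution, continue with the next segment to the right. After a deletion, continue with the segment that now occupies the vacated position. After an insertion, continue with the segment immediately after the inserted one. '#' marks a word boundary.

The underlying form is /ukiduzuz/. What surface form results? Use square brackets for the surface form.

Rule 1 Voicing Between Vowels: [ukiduzuz] → [ugiduzuz]
Rule 2 Final Devoicing: [ugiduzuz] → [ugiduzus]
Rule 3 Nasal Place Assimilation: no change — [ugiduzus]
Rule 4 Medial Vowel Deletion: [ugiduzus] → [ugdzs]

[ugdzs]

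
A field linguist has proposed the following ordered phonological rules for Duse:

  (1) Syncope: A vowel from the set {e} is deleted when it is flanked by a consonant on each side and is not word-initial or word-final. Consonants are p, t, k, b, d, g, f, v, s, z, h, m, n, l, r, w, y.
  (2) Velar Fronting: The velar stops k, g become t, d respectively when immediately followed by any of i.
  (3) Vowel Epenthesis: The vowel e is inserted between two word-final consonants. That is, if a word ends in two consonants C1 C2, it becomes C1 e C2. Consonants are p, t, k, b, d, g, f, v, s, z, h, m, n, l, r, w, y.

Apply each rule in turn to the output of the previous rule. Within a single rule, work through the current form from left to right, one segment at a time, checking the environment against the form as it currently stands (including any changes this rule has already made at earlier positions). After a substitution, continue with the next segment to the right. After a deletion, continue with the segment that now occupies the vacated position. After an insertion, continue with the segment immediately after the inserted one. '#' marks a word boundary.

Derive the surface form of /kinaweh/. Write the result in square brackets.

(1) Syncope: [kinaweh] → [kinawh]
(2) Velar Fronting: [kinawh] → [tinawh]
(3) Vowel Epenthesis: [tinawh] → [tinaweh]

[tinaweh]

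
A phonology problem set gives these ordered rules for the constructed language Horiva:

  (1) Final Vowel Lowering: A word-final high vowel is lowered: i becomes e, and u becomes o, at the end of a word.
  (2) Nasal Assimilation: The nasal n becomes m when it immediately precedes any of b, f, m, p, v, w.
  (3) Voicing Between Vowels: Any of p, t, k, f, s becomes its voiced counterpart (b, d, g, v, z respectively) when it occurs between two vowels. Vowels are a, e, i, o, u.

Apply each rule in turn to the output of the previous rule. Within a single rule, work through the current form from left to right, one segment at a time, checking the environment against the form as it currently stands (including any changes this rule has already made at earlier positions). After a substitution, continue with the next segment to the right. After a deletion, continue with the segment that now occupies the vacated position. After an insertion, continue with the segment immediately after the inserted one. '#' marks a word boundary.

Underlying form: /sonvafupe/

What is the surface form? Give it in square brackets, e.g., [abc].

[somvavube]

(1) Final Vowel Lowering: no change — [sonvafupe]
(2) Nasal Assimilation: [sonvafupe] → [somvafupe]
(3) Voicing Between Vowels: [somvafupe] → [somvavube]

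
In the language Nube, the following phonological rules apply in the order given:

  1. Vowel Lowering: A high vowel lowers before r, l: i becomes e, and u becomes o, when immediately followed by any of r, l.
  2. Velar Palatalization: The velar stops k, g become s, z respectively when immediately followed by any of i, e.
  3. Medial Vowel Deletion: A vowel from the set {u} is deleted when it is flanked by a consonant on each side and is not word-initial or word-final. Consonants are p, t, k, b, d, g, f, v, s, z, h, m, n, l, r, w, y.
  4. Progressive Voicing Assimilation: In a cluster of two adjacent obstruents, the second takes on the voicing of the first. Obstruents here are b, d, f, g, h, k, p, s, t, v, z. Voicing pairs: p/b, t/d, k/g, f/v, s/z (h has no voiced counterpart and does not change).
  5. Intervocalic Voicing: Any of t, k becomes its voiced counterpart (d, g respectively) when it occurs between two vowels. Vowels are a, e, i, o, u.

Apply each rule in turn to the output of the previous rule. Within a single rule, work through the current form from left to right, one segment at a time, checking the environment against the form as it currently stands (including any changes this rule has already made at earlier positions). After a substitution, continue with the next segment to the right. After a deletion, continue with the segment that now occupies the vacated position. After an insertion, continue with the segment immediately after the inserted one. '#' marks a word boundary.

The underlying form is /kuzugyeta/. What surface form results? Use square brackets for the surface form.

[kskyeda]

1 Vowel Lowering: no change — [kuzugyeta]
2 Velar Palatalization: no change — [kuzugyeta]
3 Medial Vowel Deletion: [kuzugyeta] → [kzgyeta]
4 Progressive Voicing Assimilation: [kzgyeta] → [kskyeta]
5 Intervocalic Voicing: [kskyeta] → [kskyeda]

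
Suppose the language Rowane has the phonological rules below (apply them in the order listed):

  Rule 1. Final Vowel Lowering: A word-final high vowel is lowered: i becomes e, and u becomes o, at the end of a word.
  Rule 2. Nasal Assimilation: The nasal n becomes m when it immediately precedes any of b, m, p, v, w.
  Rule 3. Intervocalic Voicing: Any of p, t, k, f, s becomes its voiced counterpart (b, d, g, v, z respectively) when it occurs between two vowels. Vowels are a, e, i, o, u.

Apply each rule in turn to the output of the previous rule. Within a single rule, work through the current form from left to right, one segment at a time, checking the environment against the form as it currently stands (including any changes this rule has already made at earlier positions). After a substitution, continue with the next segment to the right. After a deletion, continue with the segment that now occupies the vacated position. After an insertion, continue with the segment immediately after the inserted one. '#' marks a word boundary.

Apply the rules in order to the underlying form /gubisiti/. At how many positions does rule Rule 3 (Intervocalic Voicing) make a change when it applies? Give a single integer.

Rule 1 Final Vowel Lowering: [gubisiti] → [gubisite]
Rule 2 Nasal Assimilation: no change — [gubisite]
Rule 3 Intervocalic Voicing: [gubisite] → [gubizide]
Rule Rule 3 changed 2 position(s).

2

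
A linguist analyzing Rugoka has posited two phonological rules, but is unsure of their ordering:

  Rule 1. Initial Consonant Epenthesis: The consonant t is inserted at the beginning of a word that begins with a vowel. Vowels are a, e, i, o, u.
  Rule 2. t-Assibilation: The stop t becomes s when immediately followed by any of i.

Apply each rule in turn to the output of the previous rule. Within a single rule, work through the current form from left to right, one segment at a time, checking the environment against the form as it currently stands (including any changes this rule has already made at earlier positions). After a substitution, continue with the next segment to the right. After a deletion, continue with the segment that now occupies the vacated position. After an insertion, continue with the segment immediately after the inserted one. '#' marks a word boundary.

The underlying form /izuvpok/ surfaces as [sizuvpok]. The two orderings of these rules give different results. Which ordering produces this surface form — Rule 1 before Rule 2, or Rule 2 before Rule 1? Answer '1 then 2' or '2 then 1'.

Order 1 then 2:
  1 Initial Consonant Epenthesis: [izuvpok] → [tizuvpok]
  2 t-Assibilation: [tizuvpok] → [sizuvpok]
  result: [sizuvpok]
Order 2 then 1:
  2 t-Assibilation: no change — [izuvpok]
  1 Initial Consonant Epenthesis: [izuvpok] → [tizuvpok]
  result: [tizuvpok]

1 then 2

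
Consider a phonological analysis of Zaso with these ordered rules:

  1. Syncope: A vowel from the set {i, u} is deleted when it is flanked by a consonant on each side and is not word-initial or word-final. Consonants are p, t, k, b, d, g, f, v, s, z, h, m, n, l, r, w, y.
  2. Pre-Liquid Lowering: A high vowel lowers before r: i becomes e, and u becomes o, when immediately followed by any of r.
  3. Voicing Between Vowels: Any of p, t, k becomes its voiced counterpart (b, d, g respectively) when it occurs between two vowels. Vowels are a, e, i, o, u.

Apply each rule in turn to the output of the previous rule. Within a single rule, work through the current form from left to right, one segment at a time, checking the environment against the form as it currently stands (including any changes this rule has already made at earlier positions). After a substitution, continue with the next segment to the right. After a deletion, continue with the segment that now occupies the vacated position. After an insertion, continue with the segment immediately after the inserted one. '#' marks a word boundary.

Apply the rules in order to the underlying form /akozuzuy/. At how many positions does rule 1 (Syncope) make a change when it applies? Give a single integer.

2

1 Syncope: [akozuzuy] → [akozzy]
2 Pre-Liquid Lowering: no change — [akozzy]
3 Voicing Between Vowels: [akozzy] → [agozzy]
Rule 1 changed 2 position(s).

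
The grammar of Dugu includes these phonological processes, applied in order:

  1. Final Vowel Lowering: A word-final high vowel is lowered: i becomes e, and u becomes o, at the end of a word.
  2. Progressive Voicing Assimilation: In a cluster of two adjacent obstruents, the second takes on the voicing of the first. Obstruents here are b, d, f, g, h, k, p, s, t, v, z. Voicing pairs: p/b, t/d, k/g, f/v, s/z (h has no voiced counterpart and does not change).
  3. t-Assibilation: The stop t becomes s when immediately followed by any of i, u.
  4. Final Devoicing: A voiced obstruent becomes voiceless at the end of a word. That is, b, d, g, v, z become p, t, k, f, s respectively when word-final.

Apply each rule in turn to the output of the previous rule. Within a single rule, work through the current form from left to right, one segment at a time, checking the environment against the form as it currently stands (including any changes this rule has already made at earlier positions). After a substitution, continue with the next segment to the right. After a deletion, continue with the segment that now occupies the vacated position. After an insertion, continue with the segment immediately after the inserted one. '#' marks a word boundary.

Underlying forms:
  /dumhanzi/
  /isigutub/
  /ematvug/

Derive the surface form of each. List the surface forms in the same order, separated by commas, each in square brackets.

[dumhanze], [isigusup], [ematfuk]

/dumhanzi/:
  1 Final Vowel Lowering: [dumhanzi] → [dumhanze]
  2 Progressive Voicing Assimilation: no change — [dumhanze]
  3 t-Assibilation: no change — [dumhanze]
  4 Final Devoicing: no change — [dumhanze]
/isigutub/:
  1 Final Vowel Lowering: no change — [isigutub]
  2 Progressive Voicing Assimilation: no change — [isigutub]
  3 t-Assibilation: [isigutub] → [isigusub]
  4 Final Devoicing: [isigusub] → [isigusup]
/ematvug/:
  1 Final Vowel Lowering: no change — [ematvug]
  2 Progressive Voicing Assimilation: [ematvug] → [ematfug]
  3 t-Assibilation: no change — [ematfug]
  4 Final Devoicing: [ematfug] → [ematfuk]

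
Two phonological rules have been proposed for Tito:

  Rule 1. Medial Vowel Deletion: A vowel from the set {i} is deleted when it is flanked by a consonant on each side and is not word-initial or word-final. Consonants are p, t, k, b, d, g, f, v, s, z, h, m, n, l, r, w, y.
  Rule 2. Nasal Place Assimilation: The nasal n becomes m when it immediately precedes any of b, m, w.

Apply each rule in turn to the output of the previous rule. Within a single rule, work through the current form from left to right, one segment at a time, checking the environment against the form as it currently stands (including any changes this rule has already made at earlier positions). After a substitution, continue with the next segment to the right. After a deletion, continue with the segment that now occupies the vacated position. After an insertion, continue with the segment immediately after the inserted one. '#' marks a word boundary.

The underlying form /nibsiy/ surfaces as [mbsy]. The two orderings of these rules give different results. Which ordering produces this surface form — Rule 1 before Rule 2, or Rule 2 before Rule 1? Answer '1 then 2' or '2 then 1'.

Order 1 then 2:
  1 Medial Vowel Deletion: [nibsiy] → [nbsy]
  2 Nasal Place Assimilation: [nbsy] → [mbsy]
  result: [mbsy]
Order 2 then 1:
  2 Nasal Place Assimilation: no change — [nibsiy]
  1 Medial Vowel Deletion: [nibsiy] → [nbsy]
  result: [nbsy]

1 then 2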